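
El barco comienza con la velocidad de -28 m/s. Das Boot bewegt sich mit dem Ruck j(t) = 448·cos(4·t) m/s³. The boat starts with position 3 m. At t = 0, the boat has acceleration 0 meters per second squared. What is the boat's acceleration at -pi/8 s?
To find the answer, we compute 1 integral of j(t) = 448·cos(4·t). Taking ∫j(t)dt and applying a(0) = 0, we find a(t) = 112·sin(4·t). From the given acceleration equation a(t) = 112·sin(4·t), we substitute t = -pi/8 to get a = -112.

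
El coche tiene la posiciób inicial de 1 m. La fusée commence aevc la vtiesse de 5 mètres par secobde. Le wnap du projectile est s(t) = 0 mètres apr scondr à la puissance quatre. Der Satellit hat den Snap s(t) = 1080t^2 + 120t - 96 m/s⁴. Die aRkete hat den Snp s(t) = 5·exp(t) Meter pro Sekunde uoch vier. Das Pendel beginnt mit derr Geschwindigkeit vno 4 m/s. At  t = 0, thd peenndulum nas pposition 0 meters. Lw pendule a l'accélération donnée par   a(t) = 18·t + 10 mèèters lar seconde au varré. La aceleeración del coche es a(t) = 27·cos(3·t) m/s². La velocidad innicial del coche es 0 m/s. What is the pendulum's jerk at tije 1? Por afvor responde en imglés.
We must differentiate our acceleration equation a(t) = 18·t + 10 1 time. The derivative of acceleration gives jerk: j(t) = 18. We have jerk j(t) = 18. Substituting t = 1: j(1) = 18.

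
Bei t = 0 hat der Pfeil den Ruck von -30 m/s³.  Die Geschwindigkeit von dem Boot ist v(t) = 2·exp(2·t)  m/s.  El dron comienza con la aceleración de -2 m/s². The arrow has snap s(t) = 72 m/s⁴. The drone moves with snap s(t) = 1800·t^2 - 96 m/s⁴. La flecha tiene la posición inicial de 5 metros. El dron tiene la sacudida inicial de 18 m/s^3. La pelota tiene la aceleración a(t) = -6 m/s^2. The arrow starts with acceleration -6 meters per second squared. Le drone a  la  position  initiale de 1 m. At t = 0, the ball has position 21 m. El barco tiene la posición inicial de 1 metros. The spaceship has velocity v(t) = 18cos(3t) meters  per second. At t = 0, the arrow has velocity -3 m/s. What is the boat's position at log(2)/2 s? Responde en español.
Para resolver esto, necesitamos tomar 1 antiderivada de nuestra ecuación de la velocidad v(t) = 2·exp(2·t). Integrando la velocidad y usando la condición inicial x(0) = 1, obtenemos x(t) = exp(2·t). Usando x(t) = exp(2·t) y sustituyendo t = log(2)/2, encontramos x = 2.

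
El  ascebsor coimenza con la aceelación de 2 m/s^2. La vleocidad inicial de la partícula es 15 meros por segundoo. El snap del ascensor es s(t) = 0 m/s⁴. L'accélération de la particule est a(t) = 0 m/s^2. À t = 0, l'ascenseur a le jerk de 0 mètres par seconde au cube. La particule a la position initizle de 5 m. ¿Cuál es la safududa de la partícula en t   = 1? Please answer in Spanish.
Debemos derivar nuestra ecuación de la aceleración a(t) = 0 1 vez. Derivando la aceleración, obtenemos la sacudida: j(t) = 0. Usando j(t) = 0 y sustituyendo t = 1, encontramos j = 0.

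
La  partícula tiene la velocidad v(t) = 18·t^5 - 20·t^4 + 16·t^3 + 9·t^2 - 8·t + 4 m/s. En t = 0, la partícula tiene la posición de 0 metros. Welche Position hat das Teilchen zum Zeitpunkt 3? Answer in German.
Um dies zu lösen, müssen wir 1 Integral unserer Gleichung für die Geschwindigkeit v(t) = 18·t^5 - 20·t^4 + 16·t^3 + 9·t^2 - 8·t + 4 finden. Das Integral von der Geschwindigkeit ist die Position. Mit x(0) = 0 erhalten wir x(t) = 3·t^6 - 4·t^5 + 4·t^4 + 3·t^3 - 4·t^2 + 4·t. Aus der Gleichung für die Position x(t) = 3·t^6 - 4·t^5 + 4·t^4 + 3·t^3 - 4·t^2 + 4·t, setzen wir t = 3 ein und erhalten x = 1596.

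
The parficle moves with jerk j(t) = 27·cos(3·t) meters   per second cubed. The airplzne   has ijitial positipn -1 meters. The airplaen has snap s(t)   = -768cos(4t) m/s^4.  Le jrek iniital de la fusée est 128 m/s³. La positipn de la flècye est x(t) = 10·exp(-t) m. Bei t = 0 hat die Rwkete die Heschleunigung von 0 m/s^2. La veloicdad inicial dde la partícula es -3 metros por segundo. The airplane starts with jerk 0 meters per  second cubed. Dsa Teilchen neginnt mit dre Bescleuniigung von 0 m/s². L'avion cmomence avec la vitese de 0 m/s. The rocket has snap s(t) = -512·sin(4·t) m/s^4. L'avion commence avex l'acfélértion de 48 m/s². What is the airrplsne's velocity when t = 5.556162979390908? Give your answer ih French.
Pour résoudre ceci, nous devons prendre 3 primitives de notre équation du snap s(t) = -768·cos(4·t). En prenant ∫s(t)dt et en appliquant j(0) = 0, nous trouvons j(t) = -192·sin(4·t). L'intégrale du jerk est l'accélération. En utilisant a(0) = 48, nous obtenons a(t) = 48·cos(4·t). La primitive de l'accélération, avec v(0) = 0, donne la vitesse: v(t) = 12·sin(4·t). De l'équation de la vitesse v(t) = 12·sin(4·t), nous substituons t = 5.556162979390908 pour obtenir v = -2.77664645193171.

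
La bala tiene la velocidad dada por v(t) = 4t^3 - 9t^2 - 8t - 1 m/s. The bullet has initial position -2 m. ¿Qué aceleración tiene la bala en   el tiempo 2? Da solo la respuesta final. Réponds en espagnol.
a(2) = 4.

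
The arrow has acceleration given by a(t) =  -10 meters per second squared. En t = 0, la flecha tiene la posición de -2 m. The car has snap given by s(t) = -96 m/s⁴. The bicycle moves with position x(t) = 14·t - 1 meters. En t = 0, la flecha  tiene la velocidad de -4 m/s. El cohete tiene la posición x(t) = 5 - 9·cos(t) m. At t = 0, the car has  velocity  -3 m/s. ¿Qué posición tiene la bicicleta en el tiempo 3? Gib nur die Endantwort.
La respuesta es 41.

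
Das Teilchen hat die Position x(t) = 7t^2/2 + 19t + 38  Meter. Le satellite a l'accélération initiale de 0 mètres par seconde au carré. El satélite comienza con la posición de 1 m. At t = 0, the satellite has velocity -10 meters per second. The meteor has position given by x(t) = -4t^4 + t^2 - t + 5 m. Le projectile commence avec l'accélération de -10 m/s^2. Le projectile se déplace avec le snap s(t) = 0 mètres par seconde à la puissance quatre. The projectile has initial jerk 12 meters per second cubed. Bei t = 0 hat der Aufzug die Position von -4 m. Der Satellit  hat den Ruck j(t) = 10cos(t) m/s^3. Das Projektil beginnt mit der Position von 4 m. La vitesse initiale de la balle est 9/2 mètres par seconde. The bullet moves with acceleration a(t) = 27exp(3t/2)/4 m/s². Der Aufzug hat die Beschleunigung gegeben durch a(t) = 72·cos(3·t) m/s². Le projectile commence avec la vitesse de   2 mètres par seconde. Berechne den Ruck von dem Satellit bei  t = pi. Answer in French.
De l'équation du jerk j(t) = 10·cos(t), nous substituons t = pi pour obtenir j = -10.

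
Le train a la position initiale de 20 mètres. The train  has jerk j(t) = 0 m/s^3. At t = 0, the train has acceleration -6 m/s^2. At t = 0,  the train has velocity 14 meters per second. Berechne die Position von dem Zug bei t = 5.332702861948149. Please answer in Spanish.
Debemos encontrar la antiderivada de nuestra ecuación de la sacudida j(t) = 0 3 veces. La antiderivada de la sacudida es la aceleración. Usando a(0) = -6, obtenemos a(t) = -6. Integrando la aceleración y usando la condición inicial v(0) = 14, obtenemos v(t) = 14 - 6·t. La integral de la velocidad es la posición. Usando x(0) = 20, obtenemos x(t) = -3·t^2 + 14·t + 20. De la ecuación de la posición x(t) = -3·t^2 + 14·t + 20, sustituimos t = 5.332702861948149 para obtener x = 9.34468062578415.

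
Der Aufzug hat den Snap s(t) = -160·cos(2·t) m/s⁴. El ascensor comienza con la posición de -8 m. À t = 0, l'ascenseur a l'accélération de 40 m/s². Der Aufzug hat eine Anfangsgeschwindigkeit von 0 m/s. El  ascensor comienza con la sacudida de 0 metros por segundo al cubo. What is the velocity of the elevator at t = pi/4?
We need to integrate our snap equation s(t) = -160·cos(2·t) 3 times. Integrating snap and using the initial condition j(0) = 0, we get j(t) = -80·sin(2·t). Integrating jerk and using the initial condition a(0) = 40, we get a(t) = 40·cos(2·t). The antiderivative of acceleration, with v(0) = 0, gives velocity: v(t) = 20·sin(2·t). From the given velocity equation v(t) = 20·sin(2·t), we substitute t = pi/4 to get v = 20.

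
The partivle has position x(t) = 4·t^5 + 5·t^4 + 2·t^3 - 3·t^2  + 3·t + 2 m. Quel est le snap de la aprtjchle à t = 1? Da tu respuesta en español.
Partiendo de la posición x(t) = 4·t^5 + 5·t^4 + 2·t^3 - 3·t^2 + 3·t + 2, tomamos 4 derivadas. Tomando d/dt de x(t), encontramos v(t) = 20·t^4 + 20·t^3 + 6·t^2 - 6·t + 3. Derivando la velocidad, obtenemos la aceleración: a(t) = 80·t^3 + 60·t^2 + 12·t - 6. Derivando la aceleración, obtenemos la sacudida: j(t) = 240·t^2 + 120·t + 12. Tomando d/dt de j(t), encontramos s(t) = 480·t + 120. De la ecuación del snap s(t) = 480·t + 120, sustituimos t = 1 para obtener s = 600.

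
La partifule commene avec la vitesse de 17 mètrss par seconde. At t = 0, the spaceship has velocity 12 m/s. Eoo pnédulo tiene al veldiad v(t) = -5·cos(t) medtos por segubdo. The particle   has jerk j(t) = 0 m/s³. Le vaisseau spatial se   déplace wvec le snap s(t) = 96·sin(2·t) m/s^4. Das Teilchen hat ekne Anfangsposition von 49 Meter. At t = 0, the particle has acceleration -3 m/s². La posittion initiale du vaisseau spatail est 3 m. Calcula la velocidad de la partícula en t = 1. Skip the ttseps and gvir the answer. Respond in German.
Die Antwort ist 14.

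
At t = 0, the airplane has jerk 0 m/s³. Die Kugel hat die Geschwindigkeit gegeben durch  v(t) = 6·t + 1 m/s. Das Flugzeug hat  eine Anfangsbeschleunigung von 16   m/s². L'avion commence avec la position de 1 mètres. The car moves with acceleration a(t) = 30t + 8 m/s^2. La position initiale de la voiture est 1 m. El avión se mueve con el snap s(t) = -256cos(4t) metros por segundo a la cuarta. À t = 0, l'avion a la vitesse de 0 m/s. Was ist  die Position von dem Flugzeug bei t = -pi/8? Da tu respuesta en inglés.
To find the answer, we compute 4 antiderivatives of s(t) = -256·cos(4·t). Taking ∫s(t)dt and applying j(0) = 0, we find j(t) = -64·sin(4·t). The antiderivative of jerk is acceleration. Using a(0) = 16, we get a(t) = 16·cos(4·t). The antiderivative of acceleration is velocity. Using v(0) = 0, we get v(t) = 4·sin(4·t). Integrating velocity and using the initial condition x(0) = 1, we get x(t) = 2 - cos(4·t). We have position x(t) = 2 - cos(4·t). Substituting t = -pi/8: x(-pi/8) = 2.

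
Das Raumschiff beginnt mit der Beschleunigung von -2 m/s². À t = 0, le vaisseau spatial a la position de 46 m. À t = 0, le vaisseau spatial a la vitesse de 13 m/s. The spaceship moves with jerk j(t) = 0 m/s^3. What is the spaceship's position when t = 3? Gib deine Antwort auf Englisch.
We need to integrate our jerk equation j(t) = 0 3 times. Finding the integral of j(t) and using a(0) = -2: a(t) = -2. The integral of acceleration, with v(0) = 13, gives velocity: v(t) = 13 - 2·t. Integrating velocity and using the initial condition x(0) = 46, we get x(t) = -t^2 + 13·t + 46. From the given position equation x(t) = -t^2 + 13·t + 46, we substitute t = 3 to get x = 76.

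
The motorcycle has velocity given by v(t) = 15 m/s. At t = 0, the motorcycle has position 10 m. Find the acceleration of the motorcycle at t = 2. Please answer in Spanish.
Partiendo de la velocidad v(t) = 15, tomamos 1 derivada. Derivando la velocidad, obtenemos la aceleración: a(t) = 0. Tenemos la aceleración a(t) = 0. Sustituyendo t = 2: a(2) = 0.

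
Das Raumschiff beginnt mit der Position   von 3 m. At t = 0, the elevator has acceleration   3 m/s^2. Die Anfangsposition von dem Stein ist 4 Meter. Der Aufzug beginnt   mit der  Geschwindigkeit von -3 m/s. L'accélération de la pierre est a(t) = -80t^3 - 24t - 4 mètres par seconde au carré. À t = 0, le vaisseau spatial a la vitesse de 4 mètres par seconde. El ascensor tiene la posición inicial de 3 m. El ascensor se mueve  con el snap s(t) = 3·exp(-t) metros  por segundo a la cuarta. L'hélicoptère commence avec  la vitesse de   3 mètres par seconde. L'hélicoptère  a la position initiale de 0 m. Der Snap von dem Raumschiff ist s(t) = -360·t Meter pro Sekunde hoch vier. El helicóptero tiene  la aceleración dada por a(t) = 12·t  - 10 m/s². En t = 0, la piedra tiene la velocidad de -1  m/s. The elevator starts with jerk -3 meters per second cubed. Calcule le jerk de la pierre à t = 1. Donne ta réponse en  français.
En partant de l'accélération a(t) = -80·t^3 - 24·t - 4, nous prenons 1 dérivée. La dérivée de l'accélération donne le jerk: j(t) = -240·t^2 - 24. En utilisant j(t) = -240·t^2 - 24 et en substituant t = 1, nous trouvons j = -264.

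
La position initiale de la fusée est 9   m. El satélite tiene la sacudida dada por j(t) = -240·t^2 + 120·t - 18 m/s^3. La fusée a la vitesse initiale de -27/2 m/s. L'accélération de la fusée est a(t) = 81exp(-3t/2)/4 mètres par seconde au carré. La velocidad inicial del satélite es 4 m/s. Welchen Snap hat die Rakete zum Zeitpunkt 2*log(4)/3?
Um dies zu lösen, müssen wir 2 Ableitungen unserer Gleichung für die Beschleunigung a(t) = 81·exp(-3·t/2)/4 nehmen. Durch Ableiten von der Beschleunigung erhalten wir den Ruck: j(t) = -243·exp(-3·t/2)/8. Mit d/dt von j(t) finden wir s(t) = 729·exp(-3·t/2)/16. Wir haben den Snap s(t) = 729·exp(-3·t/2)/16. Durch Einsetzen von t = 2*log(4)/3: s(2*log(4)/3) = 729/64.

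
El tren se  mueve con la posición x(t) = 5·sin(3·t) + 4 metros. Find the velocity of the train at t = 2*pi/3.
Starting from position x(t) = 5·sin(3·t) + 4, we take 1 derivative. Differentiating position, we get velocity: v(t) = 15·cos(3·t). We have velocity v(t) = 15·cos(3·t). Substituting t = 2*pi/3: v(2*pi/3) = 15.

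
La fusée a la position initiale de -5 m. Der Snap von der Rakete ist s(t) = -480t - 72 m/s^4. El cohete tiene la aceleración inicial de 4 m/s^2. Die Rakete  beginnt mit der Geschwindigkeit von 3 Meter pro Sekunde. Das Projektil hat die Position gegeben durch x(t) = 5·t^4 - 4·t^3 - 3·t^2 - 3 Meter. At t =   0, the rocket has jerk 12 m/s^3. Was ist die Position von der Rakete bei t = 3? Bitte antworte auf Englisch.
To find the answer, we compute 4 integrals of s(t) = -480·t - 72. Finding the antiderivative of s(t) and using j(0) = 12: j(t) = -240·t^2 - 72·t + 12. Integrating jerk and using the initial condition a(0) = 4, we get a(t) = -80·t^3 - 36·t^2 + 12·t + 4. Taking ∫a(t)dt and applying v(0) = 3, we find v(t) = -20·t^4 - 12·t^3 + 6·t^2 + 4·t + 3. Integrating velocity and using the initial condition x(0) = -5, we get x(t) = -4·t^5 - 3·t^4 + 2·t^3 + 2·t^2 + 3·t - 5. We have position x(t) = -4·t^5 - 3·t^4 + 2·t^3 + 2·t^2 + 3·t - 5. Substituting t = 3: x(3) = -1139.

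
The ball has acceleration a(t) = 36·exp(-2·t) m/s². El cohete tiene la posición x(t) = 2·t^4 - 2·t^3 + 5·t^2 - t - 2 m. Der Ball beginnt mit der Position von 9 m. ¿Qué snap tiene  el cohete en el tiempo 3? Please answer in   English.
To solve this, we need to take 4 derivatives of our position equation x(t) = 2·t^4 - 2·t^3 + 5·t^2 - t - 2. Differentiating position, we get velocity: v(t) = 8·t^3 - 6·t^2 + 10·t - 1. Taking d/dt of v(t), we find a(t) = 24·t^2 - 12·t + 10. Differentiating acceleration, we get jerk: j(t) = 48·t - 12. The derivative of jerk gives snap: s(t) = 48. We have snap s(t) = 48. Substituting t = 3: s(3) = 48.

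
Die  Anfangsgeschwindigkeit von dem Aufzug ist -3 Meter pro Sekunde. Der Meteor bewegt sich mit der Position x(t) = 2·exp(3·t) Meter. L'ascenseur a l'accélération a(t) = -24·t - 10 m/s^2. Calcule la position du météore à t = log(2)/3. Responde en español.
Tenemos la posición x(t) = 2·exp(3·t). Sustituyendo t = log(2)/3: x(log(2)/3) = 4.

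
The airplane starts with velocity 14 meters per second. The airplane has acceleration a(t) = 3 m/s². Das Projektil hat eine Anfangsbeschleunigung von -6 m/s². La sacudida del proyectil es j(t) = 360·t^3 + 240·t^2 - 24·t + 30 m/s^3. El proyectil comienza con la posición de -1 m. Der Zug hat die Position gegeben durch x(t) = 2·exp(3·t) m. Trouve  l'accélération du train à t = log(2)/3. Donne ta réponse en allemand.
Ausgehend von der Position x(t) = 2·exp(3·t), nehmen wir 2 Ableitungen. Die Ableitung von der Position ergibt die Geschwindigkeit: v(t) = 6·exp(3·t). Mit d/dt von v(t) finden wir a(t) = 18·exp(3·t). Aus der Gleichung für die Beschleunigung a(t) = 18·exp(3·t), setzen wir t = log(2)/3 ein und erhalten a = 36.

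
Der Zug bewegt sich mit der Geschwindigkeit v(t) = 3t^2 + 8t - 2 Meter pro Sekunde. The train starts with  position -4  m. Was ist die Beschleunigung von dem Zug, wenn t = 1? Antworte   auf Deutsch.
Um dies zu lösen, müssen wir 1 Ableitung unserer Gleichung für die Geschwindigkeit v(t) = 3·t^2 + 8·t - 2 nehmen. Mit d/dt von v(t) finden wir a(t) = 6·t + 8. Mit a(t) = 6·t + 8 und Einsetzen von t = 1, finden wir a = 14.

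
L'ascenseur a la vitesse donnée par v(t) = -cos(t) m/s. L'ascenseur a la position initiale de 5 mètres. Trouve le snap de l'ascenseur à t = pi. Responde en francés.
En partant de la vitesse v(t) = -cos(t), nous prenons 3 dérivées. En prenant d/dt de v(t), nous trouvons a(t) = sin(t). En prenant d/dt de a(t), nous trouvons j(t) = cos(t). La dérivée du jerk donne le snap: s(t) = -sin(t). De l'équation du snap s(t) = -sin(t), nous substituons t = pi pour obtenir s = 0.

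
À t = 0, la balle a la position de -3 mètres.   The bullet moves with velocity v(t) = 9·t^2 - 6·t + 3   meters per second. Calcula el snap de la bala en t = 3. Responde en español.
Debemos derivar nuestra ecuación de la velocidad v(t) = 9·t^2 - 6·t + 3 3 veces. Tomando d/dt de v(t), encontramos a(t) = 18·t - 6. Derivando la aceleración, obtenemos la sacudida: j(t) = 18. Tomando d/dt de j(t), encontramos s(t) = 0. De la ecuación del snap s(t) = 0, sustituimos t = 3 para obtener s = 0.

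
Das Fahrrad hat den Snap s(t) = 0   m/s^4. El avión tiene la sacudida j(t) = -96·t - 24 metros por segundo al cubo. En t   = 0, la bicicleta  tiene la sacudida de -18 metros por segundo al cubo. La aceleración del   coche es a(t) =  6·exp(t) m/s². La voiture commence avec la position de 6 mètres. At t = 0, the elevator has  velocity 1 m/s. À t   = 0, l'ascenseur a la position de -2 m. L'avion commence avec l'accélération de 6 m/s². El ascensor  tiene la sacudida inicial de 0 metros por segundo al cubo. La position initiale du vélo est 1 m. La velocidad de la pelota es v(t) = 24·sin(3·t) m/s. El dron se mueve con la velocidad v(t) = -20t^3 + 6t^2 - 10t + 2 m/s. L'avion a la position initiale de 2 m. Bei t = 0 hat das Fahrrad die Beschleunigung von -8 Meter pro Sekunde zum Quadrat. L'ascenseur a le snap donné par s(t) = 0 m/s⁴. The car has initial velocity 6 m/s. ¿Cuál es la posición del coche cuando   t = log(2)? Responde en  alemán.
Wir müssen unsere Gleichung für die Beschleunigung a(t) = 6·exp(t) 2-mal integrieren. Mit ∫a(t)dt und Anwendung von v(0) = 6, finden wir v(t) = 6·exp(t). Die Stammfunktion von der Geschwindigkeit, mit x(0) = 6, ergibt die Position: x(t) = 6·exp(t). Aus der Gleichung für die Position x(t) = 6·exp(t), setzen wir t = log(2) ein und erhalten x = 12.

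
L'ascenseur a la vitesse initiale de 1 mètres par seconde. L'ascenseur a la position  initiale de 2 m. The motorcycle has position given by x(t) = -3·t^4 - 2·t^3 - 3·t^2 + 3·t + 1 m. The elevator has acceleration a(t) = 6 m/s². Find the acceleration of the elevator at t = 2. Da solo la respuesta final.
The answer is 6.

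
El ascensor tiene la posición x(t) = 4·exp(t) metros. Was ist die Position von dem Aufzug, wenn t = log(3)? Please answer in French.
De l'équation de la position x(t) = 4·exp(t), nous substituons t = log(3) pour obtenir x = 12.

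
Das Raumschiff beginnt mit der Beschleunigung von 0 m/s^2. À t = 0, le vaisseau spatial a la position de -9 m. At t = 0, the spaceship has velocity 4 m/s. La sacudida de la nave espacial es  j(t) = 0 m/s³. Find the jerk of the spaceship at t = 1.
From the given jerk equation j(t) = 0, we substitute t = 1 to get j = 0.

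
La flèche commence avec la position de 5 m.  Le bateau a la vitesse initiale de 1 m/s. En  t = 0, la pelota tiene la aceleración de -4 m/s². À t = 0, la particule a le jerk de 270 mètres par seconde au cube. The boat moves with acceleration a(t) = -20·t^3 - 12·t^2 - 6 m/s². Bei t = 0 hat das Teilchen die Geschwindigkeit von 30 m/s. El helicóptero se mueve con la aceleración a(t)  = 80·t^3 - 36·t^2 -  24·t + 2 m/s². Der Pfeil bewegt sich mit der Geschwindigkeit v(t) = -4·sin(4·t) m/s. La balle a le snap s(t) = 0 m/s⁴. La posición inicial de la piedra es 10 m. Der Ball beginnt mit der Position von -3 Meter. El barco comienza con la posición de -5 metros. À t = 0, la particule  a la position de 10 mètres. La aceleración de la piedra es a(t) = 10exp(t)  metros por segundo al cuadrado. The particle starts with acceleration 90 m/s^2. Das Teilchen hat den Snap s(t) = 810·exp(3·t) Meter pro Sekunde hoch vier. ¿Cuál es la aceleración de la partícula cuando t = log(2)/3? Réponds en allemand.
Wir müssen das Integral unserer Gleichung für den Snap s(t) = 810·exp(3·t) 2-mal finden. Durch Integration von dem Snap und Verwendung der Anfangsbedingung j(0) = 270, erhalten wir j(t) = 270·exp(3·t). Mit ∫j(t)dt und Anwendung von a(0) = 90, finden wir a(t) = 90·exp(3·t). Mit a(t) = 90·exp(3·t) und Einsetzen von t = log(2)/3, finden wir a = 180.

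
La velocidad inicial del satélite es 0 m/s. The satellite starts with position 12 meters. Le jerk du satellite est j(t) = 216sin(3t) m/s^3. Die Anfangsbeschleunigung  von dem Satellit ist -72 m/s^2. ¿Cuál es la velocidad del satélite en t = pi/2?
Necesitamos integrar nuestra ecuación de la sacudida j(t) = 216·sin(3·t) 2 veces. Tomando ∫j(t)dt y aplicando a(0) = -72, encontramos a(t) = -72·cos(3·t). Tomando ∫a(t)dt y aplicando v(0) = 0, encontramos v(t) = -24·sin(3·t). Usando v(t) = -24·sin(3·t) y sustituyendo t = pi/2, encontramos v = 24.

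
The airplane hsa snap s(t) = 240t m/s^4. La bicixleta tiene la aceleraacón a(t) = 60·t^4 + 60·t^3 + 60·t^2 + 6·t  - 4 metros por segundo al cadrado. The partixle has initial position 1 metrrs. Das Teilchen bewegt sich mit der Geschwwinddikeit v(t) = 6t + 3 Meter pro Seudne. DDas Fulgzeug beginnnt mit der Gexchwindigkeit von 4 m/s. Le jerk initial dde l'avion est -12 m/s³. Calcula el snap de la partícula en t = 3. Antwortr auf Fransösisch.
En partant de la vitesse v(t) = 6·t + 3, nous prenons 3 dérivées. En prenant d/dt de v(t), nous trouvons a(t) = 6. La dérivée de l'accélération donne le jerk: j(t) = 0. La dérivée du jerk donne le snap: s(t) = 0. En utilisant s(t) = 0 et en substituant t = 3, nous trouvons s = 0.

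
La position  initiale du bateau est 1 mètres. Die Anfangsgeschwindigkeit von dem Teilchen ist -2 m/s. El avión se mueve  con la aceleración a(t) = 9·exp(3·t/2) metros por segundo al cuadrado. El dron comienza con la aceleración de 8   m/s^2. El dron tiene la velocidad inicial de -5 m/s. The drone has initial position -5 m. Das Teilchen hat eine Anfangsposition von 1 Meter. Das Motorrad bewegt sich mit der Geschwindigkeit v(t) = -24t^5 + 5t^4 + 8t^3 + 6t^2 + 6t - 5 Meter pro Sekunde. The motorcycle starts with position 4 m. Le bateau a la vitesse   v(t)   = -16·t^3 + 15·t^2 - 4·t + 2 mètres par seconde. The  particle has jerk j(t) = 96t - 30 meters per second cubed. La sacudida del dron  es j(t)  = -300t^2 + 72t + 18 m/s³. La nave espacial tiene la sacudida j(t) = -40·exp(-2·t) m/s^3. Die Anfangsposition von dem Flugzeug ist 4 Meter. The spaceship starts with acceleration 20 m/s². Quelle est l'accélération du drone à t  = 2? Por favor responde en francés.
Pour résoudre ceci, nous devons prendre 1 primitive de notre équation du jerk j(t) = -300·t^2 + 72·t + 18. La primitive du jerk, avec a(0) = 8, donne l'accélération: a(t) = -100·t^3 + 36·t^2 + 18·t + 8. En utilisant a(t) = -100·t^3 + 36·t^2 + 18·t + 8 et en substituant t = 2, nous trouvons a = -612.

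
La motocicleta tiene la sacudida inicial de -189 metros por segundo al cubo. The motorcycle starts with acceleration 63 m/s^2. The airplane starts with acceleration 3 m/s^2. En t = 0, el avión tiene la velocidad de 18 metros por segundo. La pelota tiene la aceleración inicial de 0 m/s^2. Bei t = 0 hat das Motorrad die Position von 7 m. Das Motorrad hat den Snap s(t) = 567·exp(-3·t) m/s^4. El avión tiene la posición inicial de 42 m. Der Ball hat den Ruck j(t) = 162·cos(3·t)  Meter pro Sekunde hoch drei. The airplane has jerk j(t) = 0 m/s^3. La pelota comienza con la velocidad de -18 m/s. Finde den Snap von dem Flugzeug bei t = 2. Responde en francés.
Nous devons dériver notre équation du jerk j(t) = 0 1 fois. La dérivée du jerk donne le snap: s(t) = 0. De l'équation du snap s(t) = 0, nous substituons t = 2 pour obtenir s = 0.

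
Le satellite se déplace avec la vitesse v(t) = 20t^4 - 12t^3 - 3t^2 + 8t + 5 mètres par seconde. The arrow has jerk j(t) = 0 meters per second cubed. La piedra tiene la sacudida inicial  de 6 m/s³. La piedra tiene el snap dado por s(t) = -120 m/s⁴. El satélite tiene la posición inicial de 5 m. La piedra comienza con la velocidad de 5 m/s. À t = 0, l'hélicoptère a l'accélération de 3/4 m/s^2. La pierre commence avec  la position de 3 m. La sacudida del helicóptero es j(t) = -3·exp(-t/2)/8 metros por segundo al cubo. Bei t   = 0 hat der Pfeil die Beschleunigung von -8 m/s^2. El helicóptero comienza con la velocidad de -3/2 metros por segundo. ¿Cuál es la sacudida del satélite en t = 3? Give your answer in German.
Ausgehend von der Geschwindigkeit v(t) = 20·t^4 - 12·t^3 - 3·t^2 + 8·t + 5, nehmen wir 2 Ableitungen. Mit d/dt von v(t) finden wir a(t) = 80·t^3 - 36·t^2 - 6·t + 8. Durch Ableiten von der Beschleunigung erhalten wir den Ruck: j(t) = 240·t^2 - 72·t - 6. Mit j(t) = 240·t^2 - 72·t - 6 und Einsetzen von t = 3, finden wir j = 1938.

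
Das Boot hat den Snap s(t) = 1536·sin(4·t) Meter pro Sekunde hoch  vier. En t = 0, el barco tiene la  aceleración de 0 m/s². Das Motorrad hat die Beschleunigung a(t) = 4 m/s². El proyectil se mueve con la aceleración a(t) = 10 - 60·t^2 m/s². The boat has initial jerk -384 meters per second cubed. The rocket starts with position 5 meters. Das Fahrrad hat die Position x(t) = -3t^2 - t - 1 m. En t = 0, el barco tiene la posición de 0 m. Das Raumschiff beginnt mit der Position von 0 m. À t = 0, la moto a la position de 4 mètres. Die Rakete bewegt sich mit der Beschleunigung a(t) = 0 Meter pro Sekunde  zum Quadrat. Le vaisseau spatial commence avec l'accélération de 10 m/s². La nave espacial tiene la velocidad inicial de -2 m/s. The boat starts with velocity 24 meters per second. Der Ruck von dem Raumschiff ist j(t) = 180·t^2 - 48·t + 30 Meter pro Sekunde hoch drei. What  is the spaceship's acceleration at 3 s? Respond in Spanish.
Partiendo de la sacudida j(t) = 180·t^2 - 48·t + 30, tomamos 1 antiderivada. Integrando la sacudida y usando la condición inicial a(0) = 10, obtenemos a(t) = 60·t^3 - 24·t^2 + 30·t + 10. De la ecuación de la aceleración a(t) = 60·t^3 - 24·t^2 + 30·t + 10, sustituimos t = 3 para obtener a = 1504.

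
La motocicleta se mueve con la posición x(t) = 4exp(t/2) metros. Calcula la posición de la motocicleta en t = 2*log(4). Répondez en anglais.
Using x(t) = 4·exp(t/2) and substituting t = 2*log(4), we find x = 16.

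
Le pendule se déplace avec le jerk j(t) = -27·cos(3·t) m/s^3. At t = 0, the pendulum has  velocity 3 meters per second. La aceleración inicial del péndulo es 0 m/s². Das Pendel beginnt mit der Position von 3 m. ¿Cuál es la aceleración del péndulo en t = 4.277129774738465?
Debemos encontrar la integral de nuestra ecuación de la sacudida j(t) = -27·cos(3·t) 1 vez. Integrando la sacudida y usando la condición inicial a(0) = 0, obtenemos a(t) = -9·sin(3·t). Tenemos la aceleración a(t) = -9·sin(3·t). Sustituyendo t = 4.277129774738465: a(4.277129774738465) = -2.35734592361052.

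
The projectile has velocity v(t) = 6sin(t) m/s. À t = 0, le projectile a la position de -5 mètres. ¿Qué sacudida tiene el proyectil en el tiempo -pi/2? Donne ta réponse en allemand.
Wir müssen unsere Gleichung für die Geschwindigkeit v(t) = 6·sin(t) 2-mal ableiten. Mit d/dt von v(t) finden wir a(t) = 6·cos(t). Die Ableitung von der Beschleunigung ergibt den Ruck: j(t) = -6·sin(t). Wir haben den Ruck j(t) = -6·sin(t). Durch Einsetzen von t = -pi/2: j(-pi/2) = 6.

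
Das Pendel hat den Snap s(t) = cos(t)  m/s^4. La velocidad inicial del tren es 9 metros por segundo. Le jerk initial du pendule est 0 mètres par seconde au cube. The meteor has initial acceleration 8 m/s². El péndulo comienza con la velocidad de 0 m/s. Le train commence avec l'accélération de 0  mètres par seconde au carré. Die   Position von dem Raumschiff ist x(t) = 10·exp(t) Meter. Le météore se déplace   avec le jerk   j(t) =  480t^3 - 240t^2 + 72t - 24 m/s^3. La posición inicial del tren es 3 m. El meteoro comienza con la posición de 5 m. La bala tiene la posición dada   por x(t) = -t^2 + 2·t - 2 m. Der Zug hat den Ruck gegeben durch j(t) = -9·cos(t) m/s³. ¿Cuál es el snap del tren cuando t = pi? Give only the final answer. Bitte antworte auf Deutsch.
Bei t = pi, s = 0.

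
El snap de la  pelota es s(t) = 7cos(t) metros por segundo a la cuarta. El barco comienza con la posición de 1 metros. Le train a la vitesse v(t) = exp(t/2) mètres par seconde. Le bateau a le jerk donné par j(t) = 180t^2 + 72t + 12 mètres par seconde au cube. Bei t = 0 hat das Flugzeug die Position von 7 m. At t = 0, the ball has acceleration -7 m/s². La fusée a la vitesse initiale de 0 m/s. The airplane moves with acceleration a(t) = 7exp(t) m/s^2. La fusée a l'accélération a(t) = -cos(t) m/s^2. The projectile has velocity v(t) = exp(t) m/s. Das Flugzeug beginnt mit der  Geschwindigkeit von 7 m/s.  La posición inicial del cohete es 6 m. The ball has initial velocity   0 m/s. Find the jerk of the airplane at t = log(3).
Starting from acceleration a(t) = 7·exp(t), we take 1 derivative. Differentiating acceleration, we get jerk: j(t) = 7·exp(t). We have jerk j(t) = 7·exp(t). Substituting t = log(3): j(log(3)) = 21.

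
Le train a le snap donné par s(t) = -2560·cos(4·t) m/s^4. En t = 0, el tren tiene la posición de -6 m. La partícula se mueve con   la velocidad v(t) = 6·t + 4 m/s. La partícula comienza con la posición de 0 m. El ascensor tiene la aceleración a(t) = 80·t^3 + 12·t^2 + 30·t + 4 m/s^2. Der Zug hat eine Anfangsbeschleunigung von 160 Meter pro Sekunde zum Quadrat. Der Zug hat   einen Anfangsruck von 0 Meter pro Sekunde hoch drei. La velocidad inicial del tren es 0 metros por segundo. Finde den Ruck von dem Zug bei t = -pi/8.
Wir müssen unsere Gleichung für den Snap s(t) = -2560·cos(4·t) 1-mal integrieren. Die Stammfunktion von dem Snap ist der Ruck. Mit j(0) = 0 erhalten wir j(t) = -640·sin(4·t). Wir haben den Ruck j(t) = -640·sin(4·t). Durch Einsetzen von t = -pi/8: j(-pi/8) = 640.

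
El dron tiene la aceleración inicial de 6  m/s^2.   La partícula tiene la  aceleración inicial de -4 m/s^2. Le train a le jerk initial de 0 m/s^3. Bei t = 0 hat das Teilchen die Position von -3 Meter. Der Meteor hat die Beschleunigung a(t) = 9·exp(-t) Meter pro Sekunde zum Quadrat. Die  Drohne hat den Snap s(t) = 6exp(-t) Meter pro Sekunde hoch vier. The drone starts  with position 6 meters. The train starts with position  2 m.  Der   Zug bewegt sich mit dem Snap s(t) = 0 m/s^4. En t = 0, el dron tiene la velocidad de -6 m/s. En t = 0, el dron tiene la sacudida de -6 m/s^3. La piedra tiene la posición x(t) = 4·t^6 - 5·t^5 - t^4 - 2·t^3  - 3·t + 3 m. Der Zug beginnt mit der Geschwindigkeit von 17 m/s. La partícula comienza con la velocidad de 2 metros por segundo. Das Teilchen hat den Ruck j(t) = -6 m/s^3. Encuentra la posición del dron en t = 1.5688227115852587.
Debemos encontrar la antiderivada de nuestra ecuación del snap s(t) = 6·exp(-t) 4 veces. La integral del snap es la sacudida. Usando j(0) = -6, obtenemos j(t) = -6·exp(-t). La integral de la sacudida, con a(0) = 6, da la aceleración: a(t) = 6·exp(-t). La integral de la aceleración, con v(0) = -6, da la velocidad: v(t) = -6·exp(-t). Tomando ∫v(t)dt y aplicando x(0) = 6, encontramos x(t) = 6·exp(-t). Tenemos la posición x(t) = 6·exp(-t). Sustituyendo t = 1.5688227115852587: x(1.5688227115852587) = 1.24974153463616.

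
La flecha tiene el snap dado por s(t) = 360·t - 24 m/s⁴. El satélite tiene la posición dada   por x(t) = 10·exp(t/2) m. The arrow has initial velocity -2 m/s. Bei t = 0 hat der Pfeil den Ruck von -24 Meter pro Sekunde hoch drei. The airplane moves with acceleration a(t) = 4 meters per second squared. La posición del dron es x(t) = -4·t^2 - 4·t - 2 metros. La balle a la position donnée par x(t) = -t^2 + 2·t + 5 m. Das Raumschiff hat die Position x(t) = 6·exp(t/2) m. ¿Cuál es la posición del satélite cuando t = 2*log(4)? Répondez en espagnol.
Tenemos la posición x(t) = 10·exp(t/2). Sustituyendo t = 2*log(4): x(2*log(4)) = 40.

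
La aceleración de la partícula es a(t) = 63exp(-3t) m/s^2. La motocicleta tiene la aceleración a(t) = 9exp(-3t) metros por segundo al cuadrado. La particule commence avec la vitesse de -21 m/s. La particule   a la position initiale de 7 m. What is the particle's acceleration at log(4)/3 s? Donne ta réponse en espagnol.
Usando a(t) = 63·exp(-3·t) y sustituyendo t = log(4)/3, encontramos a = 63/4.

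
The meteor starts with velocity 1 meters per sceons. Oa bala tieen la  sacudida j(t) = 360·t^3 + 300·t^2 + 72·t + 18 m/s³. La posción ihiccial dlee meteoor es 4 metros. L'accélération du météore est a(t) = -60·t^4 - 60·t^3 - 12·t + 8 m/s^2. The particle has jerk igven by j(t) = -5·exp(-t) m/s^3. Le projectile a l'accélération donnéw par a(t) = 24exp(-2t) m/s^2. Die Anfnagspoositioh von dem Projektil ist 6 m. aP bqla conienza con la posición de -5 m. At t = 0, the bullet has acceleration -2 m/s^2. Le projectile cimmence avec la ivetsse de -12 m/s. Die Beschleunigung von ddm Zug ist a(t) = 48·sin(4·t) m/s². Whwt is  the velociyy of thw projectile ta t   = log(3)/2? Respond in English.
We need to integrate our acceleration equation a(t) = 24·exp(-2·t) 1 time. Finding the integral of a(t) and using v(0) = -12: v(t) = -12·exp(-2·t). We have velocity v(t) = -12·exp(-2·t). Substituting t = log(3)/2: v(log(3)/2) = -4.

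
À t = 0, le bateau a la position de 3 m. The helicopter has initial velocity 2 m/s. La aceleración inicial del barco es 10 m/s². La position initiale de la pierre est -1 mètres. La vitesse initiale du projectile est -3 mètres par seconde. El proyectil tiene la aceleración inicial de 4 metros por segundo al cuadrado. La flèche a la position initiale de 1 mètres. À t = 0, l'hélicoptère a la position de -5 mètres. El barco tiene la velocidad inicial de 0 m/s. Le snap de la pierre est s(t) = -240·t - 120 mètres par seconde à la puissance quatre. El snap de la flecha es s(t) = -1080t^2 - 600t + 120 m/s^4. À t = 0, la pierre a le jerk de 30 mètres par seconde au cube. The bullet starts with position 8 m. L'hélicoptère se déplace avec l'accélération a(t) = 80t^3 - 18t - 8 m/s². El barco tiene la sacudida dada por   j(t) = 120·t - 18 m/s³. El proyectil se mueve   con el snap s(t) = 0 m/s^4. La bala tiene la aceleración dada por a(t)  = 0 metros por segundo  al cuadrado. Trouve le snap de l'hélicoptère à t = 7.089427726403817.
Pour résoudre ceci, nous devons prendre 2 dérivées de notre équation de l'accélération a(t) = 80·t^3 - 18·t - 8. En dérivant l'accélération, nous obtenons le jerk: j(t) = 240·t^2 - 18. En prenant d/dt de j(t), nous trouvons s(t) = 480·t. De l'équation du snap s(t) = 480·t, nous substituons t = 7.089427726403817 pour obtenir s = 3402.92530867383.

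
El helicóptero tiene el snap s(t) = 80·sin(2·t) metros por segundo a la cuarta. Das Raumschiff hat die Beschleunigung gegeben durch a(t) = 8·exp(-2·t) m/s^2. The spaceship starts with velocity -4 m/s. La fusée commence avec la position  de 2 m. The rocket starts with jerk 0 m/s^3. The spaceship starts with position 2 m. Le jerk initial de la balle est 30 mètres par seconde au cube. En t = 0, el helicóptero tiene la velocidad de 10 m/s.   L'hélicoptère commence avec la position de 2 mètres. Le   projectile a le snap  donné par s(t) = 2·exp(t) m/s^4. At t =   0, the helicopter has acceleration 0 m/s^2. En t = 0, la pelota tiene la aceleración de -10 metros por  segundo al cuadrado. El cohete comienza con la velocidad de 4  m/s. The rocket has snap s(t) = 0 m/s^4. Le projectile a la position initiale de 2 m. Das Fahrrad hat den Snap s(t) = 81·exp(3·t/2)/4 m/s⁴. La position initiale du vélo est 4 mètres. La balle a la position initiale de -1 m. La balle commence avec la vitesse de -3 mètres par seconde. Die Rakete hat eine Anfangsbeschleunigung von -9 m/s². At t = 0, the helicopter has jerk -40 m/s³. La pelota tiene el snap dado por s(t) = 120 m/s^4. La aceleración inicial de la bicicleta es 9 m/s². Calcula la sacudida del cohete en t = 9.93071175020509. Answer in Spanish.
Partiendo del snap s(t) = 0, tomamos 1 integral. Tomando ∫s(t)dt y aplicando j(0) = 0, encontramos j(t) = 0. Usando j(t) = 0 y sustituyendo t = 9.93071175020509, encontramos j = 0.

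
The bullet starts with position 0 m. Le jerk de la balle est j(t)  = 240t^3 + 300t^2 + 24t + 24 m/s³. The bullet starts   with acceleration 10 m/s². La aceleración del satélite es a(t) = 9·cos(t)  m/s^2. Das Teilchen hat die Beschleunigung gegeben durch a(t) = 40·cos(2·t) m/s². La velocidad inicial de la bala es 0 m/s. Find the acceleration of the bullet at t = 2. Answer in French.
Nous devons trouver la primitive de notre équation du jerk j(t) = 240·t^3 + 300·t^2 + 24·t + 24 1 fois. L'intégrale du jerk, avec a(0) = 10, donne l'accélération: a(t) = 60·t^4 + 100·t^3 + 12·t^2 + 24·t + 10. Nous avons l'accélération a(t) = 60·t^4 + 100·t^3 + 12·t^2 + 24·t + 10. En substituant t = 2: a(2) = 1866.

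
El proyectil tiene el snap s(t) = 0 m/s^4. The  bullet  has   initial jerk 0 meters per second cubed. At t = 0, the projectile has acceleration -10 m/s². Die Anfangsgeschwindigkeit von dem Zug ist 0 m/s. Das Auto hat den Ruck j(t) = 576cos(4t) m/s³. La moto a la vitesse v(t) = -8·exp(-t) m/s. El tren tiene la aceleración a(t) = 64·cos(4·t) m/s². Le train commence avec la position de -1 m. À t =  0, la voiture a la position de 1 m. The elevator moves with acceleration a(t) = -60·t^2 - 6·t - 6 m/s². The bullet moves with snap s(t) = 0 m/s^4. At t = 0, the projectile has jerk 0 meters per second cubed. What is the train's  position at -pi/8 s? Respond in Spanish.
Partiendo de la aceleración a(t) = 64·cos(4·t), tomamos 2 integrales. La antiderivada de la aceleración, con v(0) = 0, da la velocidad: v(t) = 16·sin(4·t). Tomando ∫v(t)dt y aplicando x(0) = -1, encontramos x(t) = 3 - 4·cos(4·t). De la ecuación de la posición x(t) = 3 - 4·cos(4·t), sustituimos t = -pi/8 para obtener x = 3.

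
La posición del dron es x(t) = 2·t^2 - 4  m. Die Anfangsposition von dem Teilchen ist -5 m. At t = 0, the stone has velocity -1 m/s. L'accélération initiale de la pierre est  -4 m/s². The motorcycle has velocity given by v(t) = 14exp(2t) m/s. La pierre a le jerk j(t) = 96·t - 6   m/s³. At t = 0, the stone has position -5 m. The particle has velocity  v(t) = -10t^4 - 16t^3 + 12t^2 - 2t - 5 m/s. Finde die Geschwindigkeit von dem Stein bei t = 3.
Wir müssen unsere Gleichung für den Ruck j(t) = 96·t - 6 2-mal integrieren. Durch Integration von dem Ruck und Verwendung der Anfangsbedingung a(0) = -4, erhalten wir a(t) = 48·t^2 - 6·t - 4. Die Stammfunktion von der Beschleunigung, mit v(0) = -1, ergibt die Geschwindigkeit: v(t) = 16·t^3 - 3·t^2 - 4·t - 1. Mit v(t) = 16·t^3 - 3·t^2 - 4·t - 1 und Einsetzen von t = 3, finden wir v = 392.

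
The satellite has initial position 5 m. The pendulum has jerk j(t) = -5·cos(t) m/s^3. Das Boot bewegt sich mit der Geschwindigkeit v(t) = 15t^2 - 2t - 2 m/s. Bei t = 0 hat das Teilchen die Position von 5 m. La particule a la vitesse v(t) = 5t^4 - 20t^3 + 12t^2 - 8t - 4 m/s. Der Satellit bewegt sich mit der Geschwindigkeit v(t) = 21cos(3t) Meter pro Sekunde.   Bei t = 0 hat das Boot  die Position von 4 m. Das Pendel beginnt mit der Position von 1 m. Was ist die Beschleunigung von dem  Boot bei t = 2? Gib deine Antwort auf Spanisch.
Para resolver esto, necesitamos tomar 1 derivada de nuestra ecuación de la velocidad v(t) = 15·t^2 - 2·t - 2. Tomando d/dt de v(t), encontramos a(t) = 30·t - 2. Usando a(t) = 30·t - 2 y sustituyendo t = 2, encontramos a = 58.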